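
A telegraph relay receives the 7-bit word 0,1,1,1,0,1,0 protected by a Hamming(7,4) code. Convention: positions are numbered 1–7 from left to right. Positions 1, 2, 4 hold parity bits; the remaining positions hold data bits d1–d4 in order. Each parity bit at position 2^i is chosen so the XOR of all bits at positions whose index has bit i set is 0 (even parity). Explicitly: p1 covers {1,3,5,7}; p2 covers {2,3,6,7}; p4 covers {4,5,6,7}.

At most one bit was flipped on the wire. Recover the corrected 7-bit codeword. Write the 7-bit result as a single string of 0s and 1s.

s1 (pos 1,3,5,7): 0⊕1⊕0⊕0 = 1
s2 (pos 2,3,6,7): 1⊕1⊕1⊕0 = 1
s4 (pos 4,5,6,7): 1⊕0⊕1⊕0 = 0
Syndrome s4…s1 = 011 → error at position 3.
Flip position 3: 0111010 → 0101010

0101010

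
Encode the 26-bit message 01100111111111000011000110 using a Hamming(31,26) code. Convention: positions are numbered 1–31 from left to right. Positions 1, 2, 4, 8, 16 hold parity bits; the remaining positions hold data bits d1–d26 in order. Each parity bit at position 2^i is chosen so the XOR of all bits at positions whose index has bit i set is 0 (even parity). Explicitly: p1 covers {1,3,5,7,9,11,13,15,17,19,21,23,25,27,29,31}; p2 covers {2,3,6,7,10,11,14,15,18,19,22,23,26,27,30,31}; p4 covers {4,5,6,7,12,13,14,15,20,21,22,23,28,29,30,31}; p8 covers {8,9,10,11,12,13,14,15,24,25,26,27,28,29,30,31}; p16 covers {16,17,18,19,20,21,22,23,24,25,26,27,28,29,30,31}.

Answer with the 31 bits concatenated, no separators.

0000110001111111111000011000110

Place data at non-parity positions: p1 p2 0 p4 1 1 0 p8 0 1 1 1 1 1 1 p16 1 1 1 0 0 0 0 1 1 0 0 0 1 1 0
p1 (pos 1,3,5,7,9,11,13,15,17,19,21,23,25,27,29,31): XOR of data positions = 0⊕1⊕0⊕0⊕1⊕1⊕1⊕1⊕1⊕0⊕0⊕1⊕0⊕1⊕0 = 0
p2 (pos 2,3,6,7,10,11,14,15,18,19,22,23,26,27,30,31): XOR of data positions = 0⊕1⊕0⊕1⊕1⊕1⊕1⊕1⊕1⊕0⊕0⊕0⊕0⊕1⊕0 = 0
p4 (pos 4,5,6,7,12,13,14,15,20,21,22,23,28,29,30,31): XOR of data positions = 1⊕1⊕0⊕1⊕1⊕1⊕1⊕0⊕0⊕0⊕0⊕0⊕1⊕1⊕0 = 0
p8 (pos 8,9,10,11,12,13,14,15,24,25,26,27,28,29,30,31): XOR of data positions = 0⊕1⊕1⊕1⊕1⊕1⊕1⊕1⊕1⊕0⊕0⊕0⊕1⊕1⊕0 = 0
p16 (pos 16,17,18,19,20,21,22,23,24,25,26,27,28,29,30,31): XOR of data positions = 1⊕1⊕1⊕0⊕0⊕0⊕0⊕1⊕1⊕0⊕0⊕0⊕1⊕1⊕0 = 1
Codeword: 0000110001111111111000011000110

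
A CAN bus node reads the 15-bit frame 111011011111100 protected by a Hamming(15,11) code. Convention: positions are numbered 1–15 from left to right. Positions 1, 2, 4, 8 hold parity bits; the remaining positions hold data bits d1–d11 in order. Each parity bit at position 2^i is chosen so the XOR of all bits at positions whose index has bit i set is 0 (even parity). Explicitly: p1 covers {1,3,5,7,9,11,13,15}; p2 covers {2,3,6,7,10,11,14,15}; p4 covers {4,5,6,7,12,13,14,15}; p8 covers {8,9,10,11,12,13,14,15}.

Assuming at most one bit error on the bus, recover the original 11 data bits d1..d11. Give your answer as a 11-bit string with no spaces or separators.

11101111100

s1 (pos 1,3,5,7,9,11,13,15): 1⊕1⊕1⊕0⊕1⊕1⊕1⊕0 = 0
s2 (pos 2,3,6,7,10,11,14,15): 1⊕1⊕1⊕0⊕1⊕1⊕0⊕0 = 1
s4 (pos 4,5,6,7,12,13,14,15): 0⊕1⊕1⊕0⊕1⊕1⊕0⊕0 = 0
s8 (pos 8,9,10,11,12,13,14,15): 1⊕1⊕1⊕1⊕1⊕1⊕0⊕0 = 0
Syndrome s8…s1 = 0010 → error at position 2.
Flip position 2: 111011011111100 → 101011011111100
Read data bits from positions 3,5,6,7,9,10,11,12,13,14,15: 11101111100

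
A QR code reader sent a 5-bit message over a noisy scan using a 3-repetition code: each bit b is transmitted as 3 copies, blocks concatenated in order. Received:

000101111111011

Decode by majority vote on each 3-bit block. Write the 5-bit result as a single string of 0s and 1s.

01111

Block 1 (000): 0 ones → 0
Block 2 (101): 2 ones → 1
Block 3 (111): 3 ones → 1
Block 4 (111): 3 ones → 1
Block 5 (011): 2 ones → 1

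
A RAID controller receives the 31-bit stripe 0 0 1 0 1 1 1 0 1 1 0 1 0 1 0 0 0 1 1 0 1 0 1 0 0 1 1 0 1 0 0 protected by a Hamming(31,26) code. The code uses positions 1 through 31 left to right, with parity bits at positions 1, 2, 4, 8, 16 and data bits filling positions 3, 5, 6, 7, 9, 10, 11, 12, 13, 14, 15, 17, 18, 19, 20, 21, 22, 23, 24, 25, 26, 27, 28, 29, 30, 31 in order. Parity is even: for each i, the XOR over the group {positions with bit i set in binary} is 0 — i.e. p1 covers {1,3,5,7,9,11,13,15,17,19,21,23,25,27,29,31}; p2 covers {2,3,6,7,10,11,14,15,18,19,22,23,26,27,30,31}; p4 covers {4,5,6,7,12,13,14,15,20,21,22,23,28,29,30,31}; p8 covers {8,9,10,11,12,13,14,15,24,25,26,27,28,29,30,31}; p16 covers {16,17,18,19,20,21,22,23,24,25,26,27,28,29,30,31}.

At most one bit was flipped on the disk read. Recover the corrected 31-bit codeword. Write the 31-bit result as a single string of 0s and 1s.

0010111011010100011010101110100

s1 (pos 1,3,5,7,9,11,13,15,17,19,21,23,25,27,29,31): 0⊕1⊕1⊕1⊕1⊕0⊕0⊕0⊕0⊕1⊕1⊕1⊕0⊕1⊕1⊕0 = 1
s2 (pos 2,3,6,7,10,11,14,15,18,19,22,23,26,27,30,31): 0⊕1⊕1⊕1⊕1⊕0⊕1⊕0⊕1⊕1⊕0⊕1⊕1⊕1⊕0⊕0 = 0
s4 (pos 4,5,6,7,12,13,14,15,20,21,22,23,28,29,30,31): 0⊕1⊕1⊕1⊕1⊕0⊕1⊕0⊕0⊕1⊕0⊕1⊕0⊕1⊕0⊕0 = 0
s8 (pos 8,9,10,11,12,13,14,15,24,25,26,27,28,29,30,31): 0⊕1⊕1⊕0⊕1⊕0⊕1⊕0⊕0⊕0⊕1⊕1⊕0⊕1⊕0⊕0 = 1
s16 (pos 16,17,18,19,20,21,22,23,24,25,26,27,28,29,30,31): 0⊕0⊕1⊕1⊕0⊕1⊕0⊕1⊕0⊕0⊕1⊕1⊕0⊕1⊕0⊕0 = 1
Syndrome s16…s1 = 11001 → error at position 25.
Flip position 25: 0010111011010100011010100110100 → 0010111011010100011010101110100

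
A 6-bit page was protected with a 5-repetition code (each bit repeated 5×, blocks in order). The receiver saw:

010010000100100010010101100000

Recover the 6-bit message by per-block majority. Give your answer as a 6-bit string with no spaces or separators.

Block 1 (01001): 2 ones → 0
Block 2 (00001): 1 one → 0
Block 3 (00100): 1 one → 0
Block 4 (01001): 2 ones → 0
Block 5 (01011): 3 ones → 1
Block 6 (00000): 0 ones → 0

000010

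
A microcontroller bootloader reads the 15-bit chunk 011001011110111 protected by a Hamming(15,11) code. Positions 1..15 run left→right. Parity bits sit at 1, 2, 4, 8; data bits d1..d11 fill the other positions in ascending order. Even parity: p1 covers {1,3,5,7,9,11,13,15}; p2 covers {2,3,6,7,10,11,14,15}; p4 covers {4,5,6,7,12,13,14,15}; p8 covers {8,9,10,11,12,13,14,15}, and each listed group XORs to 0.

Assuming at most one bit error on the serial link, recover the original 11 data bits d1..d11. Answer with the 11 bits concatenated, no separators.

s1 (pos 1,3,5,7,9,11,13,15): 0⊕1⊕0⊕0⊕1⊕1⊕1⊕1 = 1
s2 (pos 2,3,6,7,10,11,14,15): 1⊕1⊕1⊕0⊕1⊕1⊕1⊕1 = 1
s4 (pos 4,5,6,7,12,13,14,15): 0⊕0⊕1⊕0⊕0⊕1⊕1⊕1 = 0
s8 (pos 8,9,10,11,12,13,14,15): 1⊕1⊕1⊕1⊕0⊕1⊕1⊕1 = 1
Syndrome s8…s1 = 1011 → error at position 11.
Flip position 11: 011001011110111 → 011001011100111
Read data bits from positions 3,5,6,7,9,10,11,12,13,14,15: 10101100111

10101100111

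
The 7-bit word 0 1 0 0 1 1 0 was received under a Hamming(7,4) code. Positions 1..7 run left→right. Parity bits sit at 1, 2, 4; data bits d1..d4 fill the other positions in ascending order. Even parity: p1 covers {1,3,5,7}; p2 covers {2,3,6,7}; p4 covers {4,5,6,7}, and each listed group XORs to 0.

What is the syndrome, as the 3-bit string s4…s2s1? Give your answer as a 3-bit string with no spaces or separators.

s1 (pos 1,3,5,7): 0⊕0⊕1⊕0 = 1
s2 (pos 2,3,6,7): 1⊕0⊕1⊕0 = 0
s4 (pos 4,5,6,7): 0⊕1⊕1⊕0 = 0
Syndrome s4…s1 = 001 → error at position 1.

001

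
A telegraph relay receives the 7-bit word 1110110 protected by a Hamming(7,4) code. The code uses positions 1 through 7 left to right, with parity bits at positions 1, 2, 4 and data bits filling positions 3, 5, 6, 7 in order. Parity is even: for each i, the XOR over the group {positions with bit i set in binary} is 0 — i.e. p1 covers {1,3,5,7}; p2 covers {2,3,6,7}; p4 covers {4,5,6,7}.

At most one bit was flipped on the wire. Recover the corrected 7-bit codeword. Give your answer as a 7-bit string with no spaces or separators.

1100110

s1 (pos 1,3,5,7): 1⊕1⊕1⊕0 = 1
s2 (pos 2,3,6,7): 1⊕1⊕1⊕0 = 1
s4 (pos 4,5,6,7): 0⊕1⊕1⊕0 = 0
Syndrome s4…s1 = 011 → error at position 3.
Flip position 3: 1110110 → 1100110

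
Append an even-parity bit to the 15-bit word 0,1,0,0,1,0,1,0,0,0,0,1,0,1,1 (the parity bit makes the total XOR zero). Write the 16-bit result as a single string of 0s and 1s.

XOR of the 15 data bits: 0⊕1⊕0⊕0⊕1⊕0⊕1⊕0⊕0⊕0⊕0⊕1⊕0⊕1⊕1 = 0
Parity bit = 0 (so all 16 bits XOR to 0).

0100101000010110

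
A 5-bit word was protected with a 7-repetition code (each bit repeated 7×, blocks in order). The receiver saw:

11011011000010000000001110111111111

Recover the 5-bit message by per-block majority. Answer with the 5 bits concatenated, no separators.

Block 1 (1101101): 5 ones → 1
Block 2 (1000010): 2 ones → 0
Block 3 (0000000): 0 ones → 0
Block 4 (0111011): 5 ones → 1
Block 5 (1111111): 7 ones → 1

10011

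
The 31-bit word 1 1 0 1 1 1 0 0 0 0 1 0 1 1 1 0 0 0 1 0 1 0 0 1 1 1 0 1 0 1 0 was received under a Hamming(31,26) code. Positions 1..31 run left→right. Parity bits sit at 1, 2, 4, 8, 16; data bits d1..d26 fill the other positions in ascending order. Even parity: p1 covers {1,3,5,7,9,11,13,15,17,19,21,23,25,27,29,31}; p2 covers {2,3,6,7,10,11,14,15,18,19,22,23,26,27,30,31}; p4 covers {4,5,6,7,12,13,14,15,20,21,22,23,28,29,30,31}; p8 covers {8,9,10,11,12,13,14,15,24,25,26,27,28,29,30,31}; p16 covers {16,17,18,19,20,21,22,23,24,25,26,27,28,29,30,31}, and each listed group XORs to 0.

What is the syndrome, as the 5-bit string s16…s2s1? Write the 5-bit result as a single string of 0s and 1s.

11100

s1 (pos 1,3,5,7,9,11,13,15,17,19,21,23,25,27,29,31): 1⊕0⊕1⊕0⊕0⊕1⊕1⊕1⊕0⊕1⊕1⊕0⊕1⊕0⊕0⊕0 = 0
s2 (pos 2,3,6,7,10,11,14,15,18,19,22,23,26,27,30,31): 1⊕0⊕1⊕0⊕0⊕1⊕1⊕1⊕0⊕1⊕0⊕0⊕1⊕0⊕1⊕0 = 0
s4 (pos 4,5,6,7,12,13,14,15,20,21,22,23,28,29,30,31): 1⊕1⊕1⊕0⊕0⊕1⊕1⊕1⊕0⊕1⊕0⊕0⊕1⊕0⊕1⊕0 = 1
s8 (pos 8,9,10,11,12,13,14,15,24,25,26,27,28,29,30,31): 0⊕0⊕0⊕1⊕0⊕1⊕1⊕1⊕1⊕1⊕1⊕0⊕1⊕0⊕1⊕0 = 1
s16 (pos 16,17,18,19,20,21,22,23,24,25,26,27,28,29,30,31): 0⊕0⊕0⊕1⊕0⊕1⊕0⊕0⊕1⊕1⊕1⊕0⊕1⊕0⊕1⊕0 = 1
Syndrome s16…s1 = 11100 → error at position 28.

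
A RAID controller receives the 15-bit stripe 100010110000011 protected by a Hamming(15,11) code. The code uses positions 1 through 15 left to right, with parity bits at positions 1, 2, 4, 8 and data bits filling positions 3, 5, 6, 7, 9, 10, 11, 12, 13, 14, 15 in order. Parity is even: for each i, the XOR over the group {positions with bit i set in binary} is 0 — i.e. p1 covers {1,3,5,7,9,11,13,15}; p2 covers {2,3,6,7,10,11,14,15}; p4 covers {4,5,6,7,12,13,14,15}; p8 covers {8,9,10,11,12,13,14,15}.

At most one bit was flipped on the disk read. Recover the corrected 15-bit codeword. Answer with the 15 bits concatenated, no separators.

100010110100011

s1 (pos 1,3,5,7,9,11,13,15): 1⊕0⊕1⊕1⊕0⊕0⊕0⊕1 = 0
s2 (pos 2,3,6,7,10,11,14,15): 0⊕0⊕0⊕1⊕0⊕0⊕1⊕1 = 1
s4 (pos 4,5,6,7,12,13,14,15): 0⊕1⊕0⊕1⊕0⊕0⊕1⊕1 = 0
s8 (pos 8,9,10,11,12,13,14,15): 1⊕0⊕0⊕0⊕0⊕0⊕1⊕1 = 1
Syndrome s8…s1 = 1010 → error at position 10.
Flip position 10: 100010110000011 → 100010110100011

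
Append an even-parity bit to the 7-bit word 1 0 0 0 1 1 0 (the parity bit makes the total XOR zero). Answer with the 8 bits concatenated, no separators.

XOR of the 7 data bits: 1⊕0⊕0⊕0⊕1⊕1⊕0 = 1
Parity bit = 1 (so all 8 bits XOR to 0).

10001101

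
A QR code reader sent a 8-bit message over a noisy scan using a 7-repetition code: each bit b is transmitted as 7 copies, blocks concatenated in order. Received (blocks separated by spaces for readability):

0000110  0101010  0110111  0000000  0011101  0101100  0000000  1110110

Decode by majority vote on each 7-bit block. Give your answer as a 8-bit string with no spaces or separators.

00101001

Block 1 (0000110): 2 ones → 0
Block 2 (0101010): 3 ones → 0
Block 3 (0110111): 5 ones → 1
Block 4 (0000000): 0 ones → 0
Block 5 (0011101): 4 ones → 1
Block 6 (0101100): 3 ones → 0
Block 7 (0000000): 0 ones → 0
Block 8 (1110110): 5 ones → 1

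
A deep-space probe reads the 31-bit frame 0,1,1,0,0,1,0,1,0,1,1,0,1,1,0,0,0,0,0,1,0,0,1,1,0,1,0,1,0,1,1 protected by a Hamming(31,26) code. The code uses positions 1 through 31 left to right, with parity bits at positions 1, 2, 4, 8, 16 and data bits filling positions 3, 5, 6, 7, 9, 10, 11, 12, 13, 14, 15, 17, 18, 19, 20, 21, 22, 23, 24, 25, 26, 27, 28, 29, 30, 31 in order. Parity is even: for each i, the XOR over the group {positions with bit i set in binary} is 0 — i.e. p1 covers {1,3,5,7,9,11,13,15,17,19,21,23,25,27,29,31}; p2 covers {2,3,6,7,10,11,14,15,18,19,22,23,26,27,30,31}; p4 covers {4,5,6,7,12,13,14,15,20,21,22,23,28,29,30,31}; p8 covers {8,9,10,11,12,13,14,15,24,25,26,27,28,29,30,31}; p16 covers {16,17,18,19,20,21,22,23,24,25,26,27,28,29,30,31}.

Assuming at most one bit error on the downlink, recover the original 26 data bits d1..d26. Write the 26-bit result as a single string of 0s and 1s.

10100110110100100110101011

s1 (pos 1,3,5,7,9,11,13,15,17,19,21,23,25,27,29,31): 0⊕1⊕0⊕0⊕0⊕1⊕1⊕0⊕0⊕0⊕0⊕1⊕0⊕0⊕0⊕1 = 1
s2 (pos 2,3,6,7,10,11,14,15,18,19,22,23,26,27,30,31): 1⊕1⊕1⊕0⊕1⊕1⊕1⊕0⊕0⊕0⊕0⊕1⊕1⊕0⊕1⊕1 = 0
s4 (pos 4,5,6,7,12,13,14,15,20,21,22,23,28,29,30,31): 0⊕0⊕1⊕0⊕0⊕1⊕1⊕0⊕1⊕0⊕0⊕1⊕1⊕0⊕1⊕1 = 0
s8 (pos 8,9,10,11,12,13,14,15,24,25,26,27,28,29,30,31): 1⊕0⊕1⊕1⊕0⊕1⊕1⊕0⊕1⊕0⊕1⊕0⊕1⊕0⊕1⊕1 = 0
s16 (pos 16,17,18,19,20,21,22,23,24,25,26,27,28,29,30,31): 0⊕0⊕0⊕0⊕1⊕0⊕0⊕1⊕1⊕0⊕1⊕0⊕1⊕0⊕1⊕1 = 1
Syndrome s16…s1 = 10001 → error at position 17.
Flip position 17: 0110010101101100000100110101011 → 0110010101101100100100110101011
Read data bits from positions 3,5,6,7,9,10,11,12,13,14,15,17,18,19,20,21,22,23,24,25,26,27,28,29,30,31: 10100110110100100110101011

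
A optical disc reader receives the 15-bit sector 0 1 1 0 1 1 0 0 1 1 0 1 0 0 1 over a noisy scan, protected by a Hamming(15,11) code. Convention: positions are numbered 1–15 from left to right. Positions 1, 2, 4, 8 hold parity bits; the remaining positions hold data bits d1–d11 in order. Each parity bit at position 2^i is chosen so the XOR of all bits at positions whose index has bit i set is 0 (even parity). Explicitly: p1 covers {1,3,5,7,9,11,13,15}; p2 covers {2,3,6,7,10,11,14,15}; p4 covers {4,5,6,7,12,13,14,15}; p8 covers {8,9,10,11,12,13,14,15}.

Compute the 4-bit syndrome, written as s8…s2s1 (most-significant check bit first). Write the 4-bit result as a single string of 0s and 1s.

0010

s1 (pos 1,3,5,7,9,11,13,15): 0⊕1⊕1⊕0⊕1⊕0⊕0⊕1 = 0
s2 (pos 2,3,6,7,10,11,14,15): 1⊕1⊕1⊕0⊕1⊕0⊕0⊕1 = 1
s4 (pos 4,5,6,7,12,13,14,15): 0⊕1⊕1⊕0⊕1⊕0⊕0⊕1 = 0
s8 (pos 8,9,10,11,12,13,14,15): 0⊕1⊕1⊕0⊕1⊕0⊕0⊕1 = 0
Syndrome s8…s1 = 0010 → error at position 2.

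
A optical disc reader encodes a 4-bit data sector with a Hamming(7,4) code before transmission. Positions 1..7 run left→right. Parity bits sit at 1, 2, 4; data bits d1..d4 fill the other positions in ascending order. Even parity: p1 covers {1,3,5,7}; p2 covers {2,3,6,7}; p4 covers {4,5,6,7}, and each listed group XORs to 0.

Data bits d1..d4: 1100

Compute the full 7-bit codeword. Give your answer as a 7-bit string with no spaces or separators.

Place data at non-parity positions: p1 p2 1 p4 1 0 0
p1 (pos 1,3,5,7): XOR of data positions = 1⊕1⊕0 = 0
p2 (pos 2,3,6,7): XOR of data positions = 1⊕0⊕0 = 1
p4 (pos 4,5,6,7): XOR of data positions = 1⊕0⊕0 = 1
Codeword: 0111100

0111100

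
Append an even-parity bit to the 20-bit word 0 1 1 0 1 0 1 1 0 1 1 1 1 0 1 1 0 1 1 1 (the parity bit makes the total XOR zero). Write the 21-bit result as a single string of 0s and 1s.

011010110111101101110

XOR of the 20 data bits: 0⊕1⊕1⊕0⊕1⊕0⊕1⊕1⊕0⊕1⊕1⊕1⊕1⊕0⊕1⊕1⊕0⊕1⊕1⊕1 = 0
Parity bit = 0 (so all 21 bits XOR to 0).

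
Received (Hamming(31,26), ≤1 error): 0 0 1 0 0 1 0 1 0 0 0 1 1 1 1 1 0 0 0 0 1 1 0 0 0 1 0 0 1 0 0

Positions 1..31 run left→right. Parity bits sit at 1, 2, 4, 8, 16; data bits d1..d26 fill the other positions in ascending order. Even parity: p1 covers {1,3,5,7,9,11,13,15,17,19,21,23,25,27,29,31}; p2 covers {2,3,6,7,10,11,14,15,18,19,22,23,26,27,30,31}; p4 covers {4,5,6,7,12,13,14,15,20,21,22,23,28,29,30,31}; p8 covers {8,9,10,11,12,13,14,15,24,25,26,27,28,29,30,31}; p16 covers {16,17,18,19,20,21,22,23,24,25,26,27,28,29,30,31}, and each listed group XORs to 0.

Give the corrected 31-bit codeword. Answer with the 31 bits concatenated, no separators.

s1 (pos 1,3,5,7,9,11,13,15,17,19,21,23,25,27,29,31): 0⊕1⊕0⊕0⊕0⊕0⊕1⊕1⊕0⊕0⊕1⊕0⊕0⊕0⊕1⊕0 = 1
s2 (pos 2,3,6,7,10,11,14,15,18,19,22,23,26,27,30,31): 0⊕1⊕1⊕0⊕0⊕0⊕1⊕1⊕0⊕0⊕1⊕0⊕1⊕0⊕0⊕0 = 0
s4 (pos 4,5,6,7,12,13,14,15,20,21,22,23,28,29,30,31): 0⊕0⊕1⊕0⊕1⊕1⊕1⊕1⊕0⊕1⊕1⊕0⊕0⊕1⊕0⊕0 = 0
s8 (pos 8,9,10,11,12,13,14,15,24,25,26,27,28,29,30,31): 1⊕0⊕0⊕0⊕1⊕1⊕1⊕1⊕0⊕0⊕1⊕0⊕0⊕1⊕0⊕0 = 1
s16 (pos 16,17,18,19,20,21,22,23,24,25,26,27,28,29,30,31): 1⊕0⊕0⊕0⊕0⊕1⊕1⊕0⊕0⊕0⊕1⊕0⊕0⊕1⊕0⊕0 = 1
Syndrome s16…s1 = 11001 → error at position 25.
Flip position 25: 0010010100011111000011000100100 → 0010010100011111000011001100100

0010010100011111000011001100100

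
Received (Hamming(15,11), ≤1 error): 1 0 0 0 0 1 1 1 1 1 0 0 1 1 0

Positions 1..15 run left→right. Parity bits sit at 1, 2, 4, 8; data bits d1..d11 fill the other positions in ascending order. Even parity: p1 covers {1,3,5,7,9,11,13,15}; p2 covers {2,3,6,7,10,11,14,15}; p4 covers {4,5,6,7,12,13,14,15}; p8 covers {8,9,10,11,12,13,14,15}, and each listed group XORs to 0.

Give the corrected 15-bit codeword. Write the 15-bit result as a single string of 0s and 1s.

100001101100110

s1 (pos 1,3,5,7,9,11,13,15): 1⊕0⊕0⊕1⊕1⊕0⊕1⊕0 = 0
s2 (pos 2,3,6,7,10,11,14,15): 0⊕0⊕1⊕1⊕1⊕0⊕1⊕0 = 0
s4 (pos 4,5,6,7,12,13,14,15): 0⊕0⊕1⊕1⊕0⊕1⊕1⊕0 = 0
s8 (pos 8,9,10,11,12,13,14,15): 1⊕1⊕1⊕0⊕0⊕1⊕1⊕0 = 1
Syndrome s8…s1 = 1000 → error at position 8.
Flip position 8: 100001111100110 → 100001101100110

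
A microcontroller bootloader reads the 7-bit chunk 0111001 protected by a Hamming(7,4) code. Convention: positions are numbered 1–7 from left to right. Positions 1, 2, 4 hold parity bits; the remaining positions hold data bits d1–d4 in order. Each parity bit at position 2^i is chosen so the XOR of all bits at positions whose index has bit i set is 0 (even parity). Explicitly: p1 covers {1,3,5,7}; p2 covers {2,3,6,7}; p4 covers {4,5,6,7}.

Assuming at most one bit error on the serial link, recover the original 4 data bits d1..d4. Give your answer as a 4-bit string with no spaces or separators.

s1 (pos 1,3,5,7): 0⊕1⊕0⊕1 = 0
s2 (pos 2,3,6,7): 1⊕1⊕0⊕1 = 1
s4 (pos 4,5,6,7): 1⊕0⊕0⊕1 = 0
Syndrome s4…s1 = 010 → error at position 2.
Flip position 2: 0111001 → 0011001
Read data bits from positions 3,5,6,7: 1001

1001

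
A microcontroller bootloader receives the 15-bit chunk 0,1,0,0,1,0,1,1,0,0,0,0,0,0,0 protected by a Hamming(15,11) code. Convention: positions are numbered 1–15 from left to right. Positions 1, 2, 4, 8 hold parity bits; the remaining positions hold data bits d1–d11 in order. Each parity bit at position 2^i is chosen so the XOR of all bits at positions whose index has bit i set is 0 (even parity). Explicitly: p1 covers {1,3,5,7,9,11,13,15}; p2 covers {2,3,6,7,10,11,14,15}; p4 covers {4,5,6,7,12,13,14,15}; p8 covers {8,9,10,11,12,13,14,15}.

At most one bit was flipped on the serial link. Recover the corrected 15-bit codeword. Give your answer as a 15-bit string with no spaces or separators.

010010100000000

s1 (pos 1,3,5,7,9,11,13,15): 0⊕0⊕1⊕1⊕0⊕0⊕0⊕0 = 0
s2 (pos 2,3,6,7,10,11,14,15): 1⊕0⊕0⊕1⊕0⊕0⊕0⊕0 = 0
s4 (pos 4,5,6,7,12,13,14,15): 0⊕1⊕0⊕1⊕0⊕0⊕0⊕0 = 0
s8 (pos 8,9,10,11,12,13,14,15): 1⊕0⊕0⊕0⊕0⊕0⊕0⊕0 = 1
Syndrome s8…s1 = 1000 → error at position 8.
Flip position 8: 010010110000000 → 010010100000000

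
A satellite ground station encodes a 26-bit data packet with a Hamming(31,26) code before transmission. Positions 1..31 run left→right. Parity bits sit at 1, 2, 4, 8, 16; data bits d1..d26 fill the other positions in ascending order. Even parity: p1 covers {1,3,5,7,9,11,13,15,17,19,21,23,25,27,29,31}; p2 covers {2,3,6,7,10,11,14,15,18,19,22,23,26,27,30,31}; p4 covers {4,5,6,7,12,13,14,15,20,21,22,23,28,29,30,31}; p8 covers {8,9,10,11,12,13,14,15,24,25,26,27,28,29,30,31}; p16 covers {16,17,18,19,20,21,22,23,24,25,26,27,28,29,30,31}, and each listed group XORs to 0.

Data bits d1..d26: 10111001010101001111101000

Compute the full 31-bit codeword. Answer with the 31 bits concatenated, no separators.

Place data at non-parity positions: p1 p2 1 p4 0 1 1 p8 1 0 0 1 0 1 0 p16 1 0 1 0 0 1 1 1 1 1 0 1 0 0 0
p1 (pos 1,3,5,7,9,11,13,15,17,19,21,23,25,27,29,31): XOR of data positions = 1⊕0⊕1⊕1⊕0⊕0⊕0⊕1⊕1⊕0⊕1⊕1⊕0⊕0⊕0 = 1
p2 (pos 2,3,6,7,10,11,14,15,18,19,22,23,26,27,30,31): XOR of data positions = 1⊕1⊕1⊕0⊕0⊕1⊕0⊕0⊕1⊕1⊕1⊕1⊕0⊕0⊕0 = 0
p4 (pos 4,5,6,7,12,13,14,15,20,21,22,23,28,29,30,31): XOR of data positions = 0⊕1⊕1⊕1⊕0⊕1⊕0⊕0⊕0⊕1⊕1⊕1⊕0⊕0⊕0 = 1
p8 (pos 8,9,10,11,12,13,14,15,24,25,26,27,28,29,30,31): XOR of data positions = 1⊕0⊕0⊕1⊕0⊕1⊕0⊕1⊕1⊕1⊕0⊕1⊕0⊕0⊕0 = 1
p16 (pos 16,17,18,19,20,21,22,23,24,25,26,27,28,29,30,31): XOR of data positions = 1⊕0⊕1⊕0⊕0⊕1⊕1⊕1⊕1⊕1⊕0⊕1⊕0⊕0⊕0 = 0
Codeword: 1011011110010100101001111101000

1011011110010100101001111101000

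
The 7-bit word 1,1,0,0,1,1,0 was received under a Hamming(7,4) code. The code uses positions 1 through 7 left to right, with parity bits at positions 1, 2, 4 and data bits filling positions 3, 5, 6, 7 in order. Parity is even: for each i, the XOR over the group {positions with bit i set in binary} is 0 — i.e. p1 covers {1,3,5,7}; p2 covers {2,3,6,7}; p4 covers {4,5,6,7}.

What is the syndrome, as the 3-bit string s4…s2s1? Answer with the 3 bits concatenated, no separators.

s1 (pos 1,3,5,7): 1⊕0⊕1⊕0 = 0
s2 (pos 2,3,6,7): 1⊕0⊕1⊕0 = 0
s4 (pos 4,5,6,7): 0⊕1⊕1⊕0 = 0
Syndrome s4…s1 = 000 → no error.

000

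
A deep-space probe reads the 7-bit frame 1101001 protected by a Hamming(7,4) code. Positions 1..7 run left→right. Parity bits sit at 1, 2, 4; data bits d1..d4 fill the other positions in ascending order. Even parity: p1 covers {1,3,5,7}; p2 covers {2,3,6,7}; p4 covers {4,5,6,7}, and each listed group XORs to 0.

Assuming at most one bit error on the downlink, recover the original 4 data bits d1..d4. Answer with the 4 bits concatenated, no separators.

s1 (pos 1,3,5,7): 1⊕0⊕0⊕1 = 0
s2 (pos 2,3,6,7): 1⊕0⊕0⊕1 = 0
s4 (pos 4,5,6,7): 1⊕0⊕0⊕1 = 0
Syndrome s4…s1 = 000 → no error.
Read data bits from positions 3,5,6,7: 0001

0001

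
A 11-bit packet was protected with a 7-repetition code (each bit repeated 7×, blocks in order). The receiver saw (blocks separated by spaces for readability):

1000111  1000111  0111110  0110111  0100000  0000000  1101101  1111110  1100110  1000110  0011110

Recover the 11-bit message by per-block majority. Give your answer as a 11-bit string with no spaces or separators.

Block 1 (1000111): 4 ones → 1
Block 2 (1000111): 4 ones → 1
Block 3 (0111110): 5 ones → 1
Block 4 (0110111): 5 ones → 1
Block 5 (0100000): 1 one → 0
Block 6 (0000000): 0 ones → 0
Block 7 (1101101): 5 ones → 1
Block 8 (1111110): 6 ones → 1
Block 9 (1100110): 4 ones → 1
Block 10 (1000110): 3 ones → 0
Block 11 (0011110): 4 ones → 1

11110011101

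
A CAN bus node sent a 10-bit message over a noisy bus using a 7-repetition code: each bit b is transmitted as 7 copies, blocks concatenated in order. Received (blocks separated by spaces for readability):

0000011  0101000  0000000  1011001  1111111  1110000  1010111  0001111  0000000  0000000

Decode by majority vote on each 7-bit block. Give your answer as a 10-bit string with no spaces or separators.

Block 1 (0000011): 2 ones → 0
Block 2 (0101000): 2 ones → 0
Block 3 (0000000): 0 ones → 0
Block 4 (1011001): 4 ones → 1
Block 5 (1111111): 7 ones → 1
Block 6 (1110000): 3 ones → 0
Block 7 (1010111): 5 ones → 1
Block 8 (0001111): 4 ones → 1
Block 9 (0000000): 0 ones → 0
Block 10 (0000000): 0 ones → 0

0001101100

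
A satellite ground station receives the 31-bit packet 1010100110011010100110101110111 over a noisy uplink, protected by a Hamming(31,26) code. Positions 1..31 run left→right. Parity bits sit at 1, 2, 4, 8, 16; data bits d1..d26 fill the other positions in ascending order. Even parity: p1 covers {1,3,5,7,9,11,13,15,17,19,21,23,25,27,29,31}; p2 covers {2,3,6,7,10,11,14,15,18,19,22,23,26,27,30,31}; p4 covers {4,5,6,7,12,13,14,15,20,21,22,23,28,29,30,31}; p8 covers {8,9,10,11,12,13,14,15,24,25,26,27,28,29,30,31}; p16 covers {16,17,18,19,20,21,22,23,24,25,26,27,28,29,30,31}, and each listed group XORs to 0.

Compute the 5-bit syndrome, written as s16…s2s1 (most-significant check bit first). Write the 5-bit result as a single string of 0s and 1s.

01011

s1 (pos 1,3,5,7,9,11,13,15,17,19,21,23,25,27,29,31): 1⊕1⊕1⊕0⊕1⊕0⊕1⊕1⊕1⊕0⊕1⊕1⊕1⊕1⊕1⊕1 = 1
s2 (pos 2,3,6,7,10,11,14,15,18,19,22,23,26,27,30,31): 0⊕1⊕0⊕0⊕0⊕0⊕0⊕1⊕0⊕0⊕0⊕1⊕1⊕1⊕1⊕1 = 1
s4 (pos 4,5,6,7,12,13,14,15,20,21,22,23,28,29,30,31): 0⊕1⊕0⊕0⊕1⊕1⊕0⊕1⊕1⊕1⊕0⊕1⊕0⊕1⊕1⊕1 = 0
s8 (pos 8,9,10,11,12,13,14,15,24,25,26,27,28,29,30,31): 1⊕1⊕0⊕0⊕1⊕1⊕0⊕1⊕0⊕1⊕1⊕1⊕0⊕1⊕1⊕1 = 1
s16 (pos 16,17,18,19,20,21,22,23,24,25,26,27,28,29,30,31): 0⊕1⊕0⊕0⊕1⊕1⊕0⊕1⊕0⊕1⊕1⊕1⊕0⊕1⊕1⊕1 = 0
Syndrome s16…s1 = 01011 → error at position 11.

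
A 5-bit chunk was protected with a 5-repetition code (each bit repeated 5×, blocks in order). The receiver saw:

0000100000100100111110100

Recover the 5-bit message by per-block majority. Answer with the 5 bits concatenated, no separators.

00010

Block 1 (00001): 1 one → 0
Block 2 (00000): 0 ones → 0
Block 3 (10010): 2 ones → 0
Block 4 (01111): 4 ones → 1
Block 5 (10100): 2 ones → 0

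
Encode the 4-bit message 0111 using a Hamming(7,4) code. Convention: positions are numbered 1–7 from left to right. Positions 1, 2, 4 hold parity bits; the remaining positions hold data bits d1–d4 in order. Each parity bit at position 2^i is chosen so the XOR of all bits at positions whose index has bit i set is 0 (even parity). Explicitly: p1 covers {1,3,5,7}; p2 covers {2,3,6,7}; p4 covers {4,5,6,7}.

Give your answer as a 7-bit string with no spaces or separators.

0001111

Place data at non-parity positions: p1 p2 0 p4 1 1 1
p1 (pos 1,3,5,7): XOR of data positions = 0⊕1⊕1 = 0
p2 (pos 2,3,6,7): XOR of data positions = 0⊕1⊕1 = 0
p4 (pos 4,5,6,7): XOR of data positions = 1⊕1⊕1 = 1
Codeword: 0001111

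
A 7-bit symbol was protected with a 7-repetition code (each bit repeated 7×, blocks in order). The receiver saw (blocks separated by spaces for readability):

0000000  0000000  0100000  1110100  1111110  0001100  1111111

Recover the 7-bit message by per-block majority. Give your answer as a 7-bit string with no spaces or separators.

0001101

Block 1 (0000000): 0 ones → 0
Block 2 (0000000): 0 ones → 0
Block 3 (0100000): 1 one → 0
Block 4 (1110100): 4 ones → 1
Block 5 (1111110): 6 ones → 1
Block 6 (0001100): 2 ones → 0
Block 7 (1111111): 7 ones → 1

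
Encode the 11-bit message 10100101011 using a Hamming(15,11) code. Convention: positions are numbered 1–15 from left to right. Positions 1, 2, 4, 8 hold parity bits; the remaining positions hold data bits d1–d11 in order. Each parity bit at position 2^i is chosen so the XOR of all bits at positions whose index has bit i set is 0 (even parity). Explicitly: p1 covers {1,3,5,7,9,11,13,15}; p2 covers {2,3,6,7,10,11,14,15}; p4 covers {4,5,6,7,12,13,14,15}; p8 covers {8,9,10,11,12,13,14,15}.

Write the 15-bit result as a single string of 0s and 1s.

011001000101011

Place data at non-parity positions: p1 p2 1 p4 0 1 0 p8 0 1 0 1 0 1 1
p1 (pos 1,3,5,7,9,11,13,15): XOR of data positions = 1⊕0⊕0⊕0⊕0⊕0⊕1 = 0
p2 (pos 2,3,6,7,10,11,14,15): XOR of data positions = 1⊕1⊕0⊕1⊕0⊕1⊕1 = 1
p4 (pos 4,5,6,7,12,13,14,15): XOR of data positions = 0⊕1⊕0⊕1⊕0⊕1⊕1 = 0
p8 (pos 8,9,10,11,12,13,14,15): XOR of data positions = 0⊕1⊕0⊕1⊕0⊕1⊕1 = 0
Codeword: 011001000101011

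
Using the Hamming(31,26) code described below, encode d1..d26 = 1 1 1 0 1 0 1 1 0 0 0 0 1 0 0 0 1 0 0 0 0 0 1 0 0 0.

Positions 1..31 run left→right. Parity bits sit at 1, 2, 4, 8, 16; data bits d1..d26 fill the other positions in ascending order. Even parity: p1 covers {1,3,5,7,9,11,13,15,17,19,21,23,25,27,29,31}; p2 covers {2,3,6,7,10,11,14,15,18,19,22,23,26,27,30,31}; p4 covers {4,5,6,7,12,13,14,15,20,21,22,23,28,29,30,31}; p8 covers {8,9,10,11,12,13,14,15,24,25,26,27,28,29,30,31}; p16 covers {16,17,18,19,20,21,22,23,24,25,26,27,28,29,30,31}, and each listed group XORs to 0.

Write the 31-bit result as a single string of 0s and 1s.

Place data at non-parity positions: p1 p2 1 p4 1 1 0 p8 1 0 1 1 0 0 0 p16 0 1 0 0 0 1 0 0 0 0 0 1 0 0 0
p1 (pos 1,3,5,7,9,11,13,15,17,19,21,23,25,27,29,31): XOR of data positions = 1⊕1⊕0⊕1⊕1⊕0⊕0⊕0⊕0⊕0⊕0⊕0⊕0⊕0⊕0 = 0
p2 (pos 2,3,6,7,10,11,14,15,18,19,22,23,26,27,30,31): XOR of data positions = 1⊕1⊕0⊕0⊕1⊕0⊕0⊕1⊕0⊕1⊕0⊕0⊕0⊕0⊕0 = 1
p4 (pos 4,5,6,7,12,13,14,15,20,21,22,23,28,29,30,31): XOR of data positions = 1⊕1⊕0⊕1⊕0⊕0⊕0⊕0⊕0⊕1⊕0⊕1⊕0⊕0⊕0 = 1
p8 (pos 8,9,10,11,12,13,14,15,24,25,26,27,28,29,30,31): XOR of data positions = 1⊕0⊕1⊕1⊕0⊕0⊕0⊕0⊕0⊕0⊕0⊕1⊕0⊕0⊕0 = 0
p16 (pos 16,17,18,19,20,21,22,23,24,25,26,27,28,29,30,31): XOR of data positions = 0⊕1⊕0⊕0⊕0⊕1⊕0⊕0⊕0⊕0⊕0⊕1⊕0⊕0⊕0 = 1
Codeword: 0111110010110001010001000001000

0111110010110001010001000001000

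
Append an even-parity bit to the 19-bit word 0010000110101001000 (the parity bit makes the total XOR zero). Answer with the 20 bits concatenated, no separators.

XOR of the 19 data bits: 0⊕0⊕1⊕0⊕0⊕0⊕0⊕1⊕1⊕0⊕1⊕0⊕1⊕0⊕0⊕1⊕0⊕0⊕0 = 0
Parity bit = 0 (so all 20 bits XOR to 0).

00100001101010010000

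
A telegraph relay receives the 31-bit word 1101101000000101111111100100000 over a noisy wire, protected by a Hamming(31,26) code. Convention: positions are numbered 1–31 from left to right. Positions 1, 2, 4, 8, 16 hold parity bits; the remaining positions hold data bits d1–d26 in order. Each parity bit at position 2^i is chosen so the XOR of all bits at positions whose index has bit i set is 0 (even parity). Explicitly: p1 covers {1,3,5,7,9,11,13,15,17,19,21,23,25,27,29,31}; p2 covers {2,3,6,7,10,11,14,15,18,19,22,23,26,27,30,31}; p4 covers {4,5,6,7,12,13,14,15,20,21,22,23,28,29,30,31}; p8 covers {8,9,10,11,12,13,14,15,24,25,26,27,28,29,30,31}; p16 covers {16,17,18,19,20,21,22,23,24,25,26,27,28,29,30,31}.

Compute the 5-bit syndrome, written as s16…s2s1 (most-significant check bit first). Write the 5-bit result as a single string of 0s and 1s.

10001

s1 (pos 1,3,5,7,9,11,13,15,17,19,21,23,25,27,29,31): 1⊕0⊕1⊕1⊕0⊕0⊕0⊕0⊕1⊕1⊕1⊕1⊕0⊕0⊕0⊕0 = 1
s2 (pos 2,3,6,7,10,11,14,15,18,19,22,23,26,27,30,31): 1⊕0⊕0⊕1⊕0⊕0⊕1⊕0⊕1⊕1⊕1⊕1⊕1⊕0⊕0⊕0 = 0
s4 (pos 4,5,6,7,12,13,14,15,20,21,22,23,28,29,30,31): 1⊕1⊕0⊕1⊕0⊕0⊕1⊕0⊕1⊕1⊕1⊕1⊕0⊕0⊕0⊕0 = 0
s8 (pos 8,9,10,11,12,13,14,15,24,25,26,27,28,29,30,31): 0⊕0⊕0⊕0⊕0⊕0⊕1⊕0⊕0⊕0⊕1⊕0⊕0⊕0⊕0⊕0 = 0
s16 (pos 16,17,18,19,20,21,22,23,24,25,26,27,28,29,30,31): 1⊕1⊕1⊕1⊕1⊕1⊕1⊕1⊕0⊕0⊕1⊕0⊕0⊕0⊕0⊕0 = 1
Syndrome s16…s1 = 10001 → error at position 17.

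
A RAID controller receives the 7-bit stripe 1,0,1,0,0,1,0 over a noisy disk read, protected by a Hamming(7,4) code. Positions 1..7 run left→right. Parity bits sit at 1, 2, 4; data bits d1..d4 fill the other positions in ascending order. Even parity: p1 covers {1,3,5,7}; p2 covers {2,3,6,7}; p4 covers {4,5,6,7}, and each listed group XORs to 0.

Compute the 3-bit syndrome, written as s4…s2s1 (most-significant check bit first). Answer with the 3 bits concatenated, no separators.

100

s1 (pos 1,3,5,7): 1⊕1⊕0⊕0 = 0
s2 (pos 2,3,6,7): 0⊕1⊕1⊕0 = 0
s4 (pos 4,5,6,7): 0⊕0⊕1⊕0 = 1
Syndrome s4…s1 = 100 → error at position 4.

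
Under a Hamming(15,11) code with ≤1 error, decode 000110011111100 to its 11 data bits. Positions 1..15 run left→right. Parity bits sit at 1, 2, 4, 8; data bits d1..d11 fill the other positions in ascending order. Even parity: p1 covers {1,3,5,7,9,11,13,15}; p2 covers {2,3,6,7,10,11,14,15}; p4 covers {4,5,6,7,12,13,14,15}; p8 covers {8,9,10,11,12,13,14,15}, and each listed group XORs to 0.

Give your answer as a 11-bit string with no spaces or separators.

01001111100

s1 (pos 1,3,5,7,9,11,13,15): 0⊕0⊕1⊕0⊕1⊕1⊕1⊕0 = 0
s2 (pos 2,3,6,7,10,11,14,15): 0⊕0⊕0⊕0⊕1⊕1⊕0⊕0 = 0
s4 (pos 4,5,6,7,12,13,14,15): 1⊕1⊕0⊕0⊕1⊕1⊕0⊕0 = 0
s8 (pos 8,9,10,11,12,13,14,15): 1⊕1⊕1⊕1⊕1⊕1⊕0⊕0 = 0
Syndrome s8…s1 = 0000 → no error.
Read data bits from positions 3,5,6,7,9,10,11,12,13,14,15: 01001111100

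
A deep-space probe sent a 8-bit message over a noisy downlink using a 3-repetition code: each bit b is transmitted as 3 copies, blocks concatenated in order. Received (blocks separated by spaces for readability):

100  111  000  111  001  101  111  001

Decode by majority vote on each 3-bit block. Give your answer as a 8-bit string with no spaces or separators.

01010110

Block 1 (100): 1 one → 0
Block 2 (111): 3 ones → 1
Block 3 (000): 0 ones → 0
Block 4 (111): 3 ones → 1
Block 5 (001): 1 one → 0
Block 6 (101): 2 ones → 1
Block 7 (111): 3 ones → 1
Block 8 (001): 1 one → 0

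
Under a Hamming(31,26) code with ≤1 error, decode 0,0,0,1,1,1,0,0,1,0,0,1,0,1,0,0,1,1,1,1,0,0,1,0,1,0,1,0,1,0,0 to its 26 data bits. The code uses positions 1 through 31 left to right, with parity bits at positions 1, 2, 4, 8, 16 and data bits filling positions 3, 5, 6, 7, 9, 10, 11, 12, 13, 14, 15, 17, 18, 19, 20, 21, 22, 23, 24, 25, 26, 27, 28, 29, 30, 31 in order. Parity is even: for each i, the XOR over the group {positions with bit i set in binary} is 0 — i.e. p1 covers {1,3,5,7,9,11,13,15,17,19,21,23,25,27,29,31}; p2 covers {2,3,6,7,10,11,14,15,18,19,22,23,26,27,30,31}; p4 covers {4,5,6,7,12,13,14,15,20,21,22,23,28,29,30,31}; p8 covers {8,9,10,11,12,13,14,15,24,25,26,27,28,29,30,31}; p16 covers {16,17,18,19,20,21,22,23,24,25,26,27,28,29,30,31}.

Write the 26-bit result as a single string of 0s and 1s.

s1 (pos 1,3,5,7,9,11,13,15,17,19,21,23,25,27,29,31): 0⊕0⊕1⊕0⊕1⊕0⊕0⊕0⊕1⊕1⊕0⊕1⊕1⊕1⊕1⊕0 = 0
s2 (pos 2,3,6,7,10,11,14,15,18,19,22,23,26,27,30,31): 0⊕0⊕1⊕0⊕0⊕0⊕1⊕0⊕1⊕1⊕0⊕1⊕0⊕1⊕0⊕0 = 0
s4 (pos 4,5,6,7,12,13,14,15,20,21,22,23,28,29,30,31): 1⊕1⊕1⊕0⊕1⊕0⊕1⊕0⊕1⊕0⊕0⊕1⊕0⊕1⊕0⊕0 = 0
s8 (pos 8,9,10,11,12,13,14,15,24,25,26,27,28,29,30,31): 0⊕1⊕0⊕0⊕1⊕0⊕1⊕0⊕0⊕1⊕0⊕1⊕0⊕1⊕0⊕0 = 0
s16 (pos 16,17,18,19,20,21,22,23,24,25,26,27,28,29,30,31): 0⊕1⊕1⊕1⊕1⊕0⊕0⊕1⊕0⊕1⊕0⊕1⊕0⊕1⊕0⊕0 = 0
Syndrome s16…s1 = 00000 → no error.
Read data bits from positions 3,5,6,7,9,10,11,12,13,14,15,17,18,19,20,21,22,23,24,25,26,27,28,29,30,31: 01101001010111100101010100

01101001010111100101010100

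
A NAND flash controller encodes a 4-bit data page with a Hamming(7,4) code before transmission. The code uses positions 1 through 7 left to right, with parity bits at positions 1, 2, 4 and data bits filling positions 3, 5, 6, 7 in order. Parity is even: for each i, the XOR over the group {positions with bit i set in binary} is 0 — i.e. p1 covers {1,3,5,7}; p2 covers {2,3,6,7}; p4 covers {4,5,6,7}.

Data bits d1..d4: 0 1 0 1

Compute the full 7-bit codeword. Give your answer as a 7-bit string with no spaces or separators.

Place data at non-parity positions: p1 p2 0 p4 1 0 1
p1 (pos 1,3,5,7): XOR of data positions = 0⊕1⊕1 = 0
p2 (pos 2,3,6,7): XOR of data positions = 0⊕0⊕1 = 1
p4 (pos 4,5,6,7): XOR of data positions = 1⊕0⊕1 = 0
Codeword: 0100101

0100101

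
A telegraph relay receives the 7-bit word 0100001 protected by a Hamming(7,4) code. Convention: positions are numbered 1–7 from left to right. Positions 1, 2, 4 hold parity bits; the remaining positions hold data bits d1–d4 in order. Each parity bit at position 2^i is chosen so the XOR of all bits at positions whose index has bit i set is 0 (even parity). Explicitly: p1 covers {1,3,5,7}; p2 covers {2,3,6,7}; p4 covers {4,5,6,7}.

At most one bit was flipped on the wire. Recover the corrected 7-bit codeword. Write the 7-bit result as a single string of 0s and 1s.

0100101

s1 (pos 1,3,5,7): 0⊕0⊕0⊕1 = 1
s2 (pos 2,3,6,7): 1⊕0⊕0⊕1 = 0
s4 (pos 4,5,6,7): 0⊕0⊕0⊕1 = 1
Syndrome s4…s1 = 101 → error at position 5.
Flip position 5: 0100001 → 0100101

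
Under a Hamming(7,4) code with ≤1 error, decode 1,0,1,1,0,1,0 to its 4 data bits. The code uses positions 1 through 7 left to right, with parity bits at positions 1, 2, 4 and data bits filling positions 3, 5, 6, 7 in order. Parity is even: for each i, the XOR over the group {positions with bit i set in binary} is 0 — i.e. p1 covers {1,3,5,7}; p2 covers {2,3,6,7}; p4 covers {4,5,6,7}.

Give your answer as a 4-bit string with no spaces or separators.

1010

s1 (pos 1,3,5,7): 1⊕1⊕0⊕0 = 0
s2 (pos 2,3,6,7): 0⊕1⊕1⊕0 = 0
s4 (pos 4,5,6,7): 1⊕0⊕1⊕0 = 0
Syndrome s4…s1 = 000 → no error.
Read data bits from positions 3,5,6,7: 1010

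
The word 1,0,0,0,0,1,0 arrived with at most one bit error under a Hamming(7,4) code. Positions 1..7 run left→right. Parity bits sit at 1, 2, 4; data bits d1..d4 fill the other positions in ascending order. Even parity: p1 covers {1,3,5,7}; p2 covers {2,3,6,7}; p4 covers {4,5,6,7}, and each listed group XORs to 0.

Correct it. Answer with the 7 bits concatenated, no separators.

s1 (pos 1,3,5,7): 1⊕0⊕0⊕0 = 1
s2 (pos 2,3,6,7): 0⊕0⊕1⊕0 = 1
s4 (pos 4,5,6,7): 0⊕0⊕1⊕0 = 1
Syndrome s4…s1 = 111 → error at position 7.
Flip position 7: 1000010 → 1000011

1000011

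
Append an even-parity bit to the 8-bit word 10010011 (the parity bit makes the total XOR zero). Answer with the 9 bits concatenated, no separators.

XOR of the 8 data bits: 1⊕0⊕0⊕1⊕0⊕0⊕1⊕1 = 0
Parity bit = 0 (so all 9 bits XOR to 0).

100100110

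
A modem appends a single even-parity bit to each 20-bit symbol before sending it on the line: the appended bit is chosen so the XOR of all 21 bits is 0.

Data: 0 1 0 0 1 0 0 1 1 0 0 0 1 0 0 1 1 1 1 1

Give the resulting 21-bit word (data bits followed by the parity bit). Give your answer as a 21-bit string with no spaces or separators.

010010011000100111110

XOR of the 20 data bits: 0⊕1⊕0⊕0⊕1⊕0⊕0⊕1⊕1⊕0⊕0⊕0⊕1⊕0⊕0⊕1⊕1⊕1⊕1⊕1 = 0
Parity bit = 0 (so all 21 bits XOR to 0).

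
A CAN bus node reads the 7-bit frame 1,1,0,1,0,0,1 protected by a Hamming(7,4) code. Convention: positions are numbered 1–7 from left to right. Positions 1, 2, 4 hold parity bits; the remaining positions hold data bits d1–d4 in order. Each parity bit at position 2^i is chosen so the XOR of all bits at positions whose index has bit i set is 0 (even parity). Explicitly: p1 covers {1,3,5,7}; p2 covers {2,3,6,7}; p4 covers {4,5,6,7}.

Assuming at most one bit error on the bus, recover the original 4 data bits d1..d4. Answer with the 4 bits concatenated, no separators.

s1 (pos 1,3,5,7): 1⊕0⊕0⊕1 = 0
s2 (pos 2,3,6,7): 1⊕0⊕0⊕1 = 0
s4 (pos 4,5,6,7): 1⊕0⊕0⊕1 = 0
Syndrome s4…s1 = 000 → no error.
Read data bits from positions 3,5,6,7: 0001

0001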